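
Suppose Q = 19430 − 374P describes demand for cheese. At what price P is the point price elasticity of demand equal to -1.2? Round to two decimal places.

28.34

Ed = −374P/(19430 − 374P). Set this equal to -1.2:
374P = 1.2·(19430 − 374P) ⇒ 374P(1 + 1.2) = 1.2·19430
P = 1.2·19430 / (374·2.2) = 28.3373…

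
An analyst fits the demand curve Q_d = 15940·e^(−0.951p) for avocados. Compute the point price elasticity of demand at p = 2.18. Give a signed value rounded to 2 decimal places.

-2.07

dQ_d/dp = −0.951·Q_d = -1906.77. At p = 2.18, Q_d = 2005.02.
Ed = (dQ_d/dp)·(p/Q_d) = (-1906.77) × (2.18/2005.02) = -2.0731…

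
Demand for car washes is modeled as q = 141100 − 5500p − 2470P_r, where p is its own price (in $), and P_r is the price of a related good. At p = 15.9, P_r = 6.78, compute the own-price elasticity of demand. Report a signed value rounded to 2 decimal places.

At the given values, q = 141100 − 5500(15.9) − 2470(6.78) = 36903.4.
∂q/∂p = −5500.
E = (-5500) × (15.9/36903.4) = -2.3697…

-2.37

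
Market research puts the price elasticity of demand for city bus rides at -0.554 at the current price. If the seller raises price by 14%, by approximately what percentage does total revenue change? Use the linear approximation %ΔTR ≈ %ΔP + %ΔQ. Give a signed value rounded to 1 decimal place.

%ΔQ ≈ Ed × %ΔP = (-0.554) × (+14%) = -7.7560%
%ΔTR ≈ %ΔP + %ΔQ = (+14%) + (-7.7560%) = +6.2440%

+6.2%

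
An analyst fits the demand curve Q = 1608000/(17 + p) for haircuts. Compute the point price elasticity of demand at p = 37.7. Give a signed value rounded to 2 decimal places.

-0.69

dQ/dp = −1608000/(17 + p)² = -537.417. At p = 37.7, Q = 29396.7.
Ed = (dQ/dp)·(p/Q) = (-537.417) × (37.7/29396.7) = -0.6892…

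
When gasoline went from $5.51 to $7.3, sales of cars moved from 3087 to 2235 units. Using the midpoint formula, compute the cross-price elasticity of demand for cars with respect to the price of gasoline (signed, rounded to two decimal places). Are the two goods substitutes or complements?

%ΔQ_{cars} = (2235 − 3087)/avg = -852/2661 = -0.320180…
%ΔP_{gasoline} = (7.3 − 5.51)/avg = 1.79/6.405 = 0.279469…
E_cross = (-852/2661) / (1.79/6.405) = -1.1456…
E_cross < 0 ⇒ the goods are complements.

-1.15; complements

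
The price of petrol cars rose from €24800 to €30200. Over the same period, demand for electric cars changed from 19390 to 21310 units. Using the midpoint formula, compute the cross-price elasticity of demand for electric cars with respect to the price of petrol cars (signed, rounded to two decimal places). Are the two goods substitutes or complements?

0.48; substitutes

%ΔQ_{electric cars} = (21310 − 19390)/avg = 1920/20350 = 0.094348…
%ΔP_{petrol cars} = (30200 − 24800)/avg = 5400/27500 = 0.196363…
E_cross = (1920/20350) / (5400/27500) = 0.4804…
E_cross > 0 ⇒ the goods are substitutes.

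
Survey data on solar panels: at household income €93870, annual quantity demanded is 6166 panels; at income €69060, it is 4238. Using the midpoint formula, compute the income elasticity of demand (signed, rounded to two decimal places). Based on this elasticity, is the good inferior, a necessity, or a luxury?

1.22; luxury

%ΔQ = (4238 − 6166)/[( 6166 + 4238)/2] = -1928/5202 = -0.370626…
%ΔIncome = (69060 − 93870)/[( 93870 + 69060)/2] = -24810/81465 = -0.304547…
E_income = (-1928/5202) / (-24810/81465) = 1.2169…
E_income > 1 ⇒ normal good, luxury.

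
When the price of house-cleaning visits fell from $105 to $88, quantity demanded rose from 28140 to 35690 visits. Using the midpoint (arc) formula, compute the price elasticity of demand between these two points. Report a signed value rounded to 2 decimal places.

-1.34

%ΔQ = (35690 − 28140) / [(28140 + 35690)/2] = 7550/31915 = 0.236565…
%ΔP = (88 − 105) / [(105 + 88)/2] = -17/96.5 = -0.176165…
Arc Ed = %ΔQ / %ΔP = (7550/31915) / (-17/96.5) = -1.3428…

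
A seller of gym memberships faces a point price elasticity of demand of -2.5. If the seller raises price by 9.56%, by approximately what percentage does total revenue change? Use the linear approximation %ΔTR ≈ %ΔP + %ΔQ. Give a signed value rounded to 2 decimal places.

%ΔQ ≈ Ed × %ΔP = (-2.5) × (+9.56%) = -23.9000%
%ΔTR ≈ %ΔP + %ΔQ = (+9.56%) + (-23.9000%) = -14.3400%

-14.34%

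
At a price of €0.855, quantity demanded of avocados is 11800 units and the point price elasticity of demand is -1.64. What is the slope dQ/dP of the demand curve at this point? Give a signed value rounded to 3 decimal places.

Ed = (dQ/dP)·(P/Q) ⇒ dQ/dP = Ed·Q/P = (-1.64)·11800/0.855 = -22633.91812…

-22633.918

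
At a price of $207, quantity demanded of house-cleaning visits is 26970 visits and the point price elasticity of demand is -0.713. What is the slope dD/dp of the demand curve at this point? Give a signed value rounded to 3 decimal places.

Ed = (dD/dp)·(p/D) ⇒ dD/dp = Ed·D/p = (-0.713)·26970/207 = -92.89666…

-92.897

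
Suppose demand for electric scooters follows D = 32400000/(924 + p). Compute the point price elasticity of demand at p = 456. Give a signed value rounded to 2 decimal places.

-0.33

dD/dp = −32400000/(924 + p)² = -17.0132. At p = 456, D = 23478.3.
Ed = (dD/dp)·(p/D) = (-17.0132) × (456/23478.3) = -0.3304…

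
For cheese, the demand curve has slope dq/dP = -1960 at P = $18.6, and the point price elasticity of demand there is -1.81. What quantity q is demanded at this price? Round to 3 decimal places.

Ed = (dq/dP)·(P/q) ⇒ q = (dq/dP)·P/Ed = (-1960)·18.6/(-1.81) = 20141.43646…

20141.436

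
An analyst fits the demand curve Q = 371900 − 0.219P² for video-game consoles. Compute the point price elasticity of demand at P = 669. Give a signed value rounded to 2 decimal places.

-0.72

dQ/dP = −2·0.219·P = -293.022. At P = 669, Q = 273884.141.
Ed = (dQ/dP)·(P/Q) = (-293.022) × (669/273884.141) = -0.7157…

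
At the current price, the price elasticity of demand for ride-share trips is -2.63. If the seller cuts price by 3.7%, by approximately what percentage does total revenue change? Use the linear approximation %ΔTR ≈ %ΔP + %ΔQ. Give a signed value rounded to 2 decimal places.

%ΔQ ≈ Ed × %ΔP = (-2.63) × (-3.7%) = +9.7310%
%ΔTR ≈ %ΔP + %ΔQ = (-3.7%) + (+9.7310%) = +6.0310%

+6.03%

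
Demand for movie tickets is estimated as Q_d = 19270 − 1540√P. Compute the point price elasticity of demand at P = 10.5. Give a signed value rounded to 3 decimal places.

dQ_d/dP = −1540/(2√P) = -237.627. At P = 10.5, Q_d = 14279.8.
Ed = (dQ_d/dP)·(P/Q_d) = (-237.627) × (10.5/14279.8) = -0.17472…

-0.175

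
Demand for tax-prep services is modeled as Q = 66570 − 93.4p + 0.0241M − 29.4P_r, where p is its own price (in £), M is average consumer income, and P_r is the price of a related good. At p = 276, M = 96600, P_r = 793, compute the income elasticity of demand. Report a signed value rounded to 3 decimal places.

0.118

At the given values, Q = 66570 − 93.4(276) + 0.0241(96600) − 29.4(793) = 19805.46.
∂Q/∂M = 0.0241.
E = (0.0241) × (96600/19805.46) = 0.11754…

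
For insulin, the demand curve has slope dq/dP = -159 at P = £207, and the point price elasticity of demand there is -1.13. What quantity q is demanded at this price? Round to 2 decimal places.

Ed = (dq/dP)·(P/q) ⇒ q = (dq/dP)·P/Ed = (-159)·207/(-1.13) = 29126.5486…

29126.55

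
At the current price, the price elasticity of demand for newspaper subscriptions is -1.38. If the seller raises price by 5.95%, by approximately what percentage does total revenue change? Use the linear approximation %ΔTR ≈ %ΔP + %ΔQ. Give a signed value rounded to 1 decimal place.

%ΔQ ≈ Ed × %ΔP = (-1.38) × (+5.95%) = -8.2110%
%ΔTR ≈ %ΔP + %ΔQ = (+5.95%) + (-8.2110%) = -2.2610%

-2.3%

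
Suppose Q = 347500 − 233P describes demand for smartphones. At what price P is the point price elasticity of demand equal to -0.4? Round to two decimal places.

Ed = −233P/(347500 − 233P). Set this equal to -0.4:
233P = 0.4·(347500 − 233P) ⇒ 233P(1 + 0.4) = 0.4·347500
P = 0.4·347500 / (233·1.4) = 426.1189…

426.12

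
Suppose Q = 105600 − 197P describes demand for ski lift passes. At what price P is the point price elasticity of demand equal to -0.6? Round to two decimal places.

Ed = −197P/(105600 − 197P). Set this equal to -0.6:
197P = 0.6·(105600 − 197P) ⇒ 197P(1 + 0.6) = 0.6·105600
P = 0.6·105600 / (197·1.6) = 201.0152…

201.02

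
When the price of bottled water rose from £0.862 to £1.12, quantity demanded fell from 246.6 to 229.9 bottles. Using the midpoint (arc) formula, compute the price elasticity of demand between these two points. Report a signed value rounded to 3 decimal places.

%ΔQ = (229.9 − 246.6) / [(246.6 + 229.9)/2] = -16.7/238.25 = -0.070094…
%ΔP = (1.12 − 0.862) / [(0.862 + 1.12)/2] = 0.258/0.991 = 0.260343…
Arc Ed = %ΔQ / %ΔP = (-16.7/238.25) / (0.258/0.991) = -0.26923…

-0.269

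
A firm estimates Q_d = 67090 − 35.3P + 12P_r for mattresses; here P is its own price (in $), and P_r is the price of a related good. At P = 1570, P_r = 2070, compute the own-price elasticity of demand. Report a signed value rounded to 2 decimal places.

-1.52

At the given values, Q_d = 67090 − 35.3(1570) + 12(2070) = 36509.
∂Q_d/∂P = −35.3.
E = (-35.3) × (1570/36509) = -1.5180…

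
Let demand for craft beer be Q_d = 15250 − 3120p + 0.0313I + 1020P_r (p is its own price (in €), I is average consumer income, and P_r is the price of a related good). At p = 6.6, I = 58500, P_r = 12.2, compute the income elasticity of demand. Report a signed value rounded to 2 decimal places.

At the given values, Q_d = 15250 − 3120(6.6) + 0.0313(58500) + 1020(12.2) = 8933.05.
∂Q_d/∂I = 0.0313.
E = (0.0313) × (58500/8933.05) = 0.2049…

0.20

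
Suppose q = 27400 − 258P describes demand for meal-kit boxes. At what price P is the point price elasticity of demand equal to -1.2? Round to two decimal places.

Ed = −258P/(27400 − 258P). Set this equal to -1.2:
258P = 1.2·(27400 − 258P) ⇒ 258P(1 + 1.2) = 1.2·27400
P = 1.2·27400 / (258·2.2) = 57.9281…

57.93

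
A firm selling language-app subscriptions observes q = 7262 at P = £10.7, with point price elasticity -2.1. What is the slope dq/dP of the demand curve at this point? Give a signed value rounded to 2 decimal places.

-1425.25

Ed = (dq/dP)·(P/q) ⇒ dq/dP = Ed·q/P = (-2.1)·7262/10.7 = -1425.2523…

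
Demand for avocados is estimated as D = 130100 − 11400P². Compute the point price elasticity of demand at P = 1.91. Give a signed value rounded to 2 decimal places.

dD/dP = −2·11400·P = -43548. At P = 1.91, D = 88511.66.
Ed = (dD/dP)·(P/D) = (-43548) × (1.91/88511.66) = -0.9397…

-0.94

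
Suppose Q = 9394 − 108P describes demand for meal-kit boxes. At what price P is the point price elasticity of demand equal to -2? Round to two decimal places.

57.99

Ed = −108P/(9394 − 108P). Set this equal to -2:
108P = 2·(9394 − 108P) ⇒ 108P(1 + 2) = 2·9394
P = 2·9394 / (108·3) = 57.9876…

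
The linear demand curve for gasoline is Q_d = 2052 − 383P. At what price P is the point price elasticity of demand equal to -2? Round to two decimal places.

Ed = −383P/(2052 − 383P). Set this equal to -2:
383P = 2·(2052 − 383P) ⇒ 383P(1 + 2) = 2·2052
P = 2·2052 / (383·3) = 3.5718…

3.57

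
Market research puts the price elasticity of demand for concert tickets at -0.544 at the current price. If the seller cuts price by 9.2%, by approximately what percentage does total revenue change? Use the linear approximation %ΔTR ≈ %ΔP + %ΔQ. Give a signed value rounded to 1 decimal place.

%ΔQ ≈ Ed × %ΔP = (-0.544) × (-9.2%) = +5.0048%
%ΔTR ≈ %ΔP + %ΔQ = (-9.2%) + (+5.0048%) = -4.1952%

-4.2%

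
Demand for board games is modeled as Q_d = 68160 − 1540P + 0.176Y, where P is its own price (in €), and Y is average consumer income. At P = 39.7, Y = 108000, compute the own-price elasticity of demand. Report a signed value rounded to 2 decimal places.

-2.35

At the given values, Q_d = 68160 − 1540(39.7) + 0.176(108000) = 26030.
∂Q_d/∂P = −1540.
E = (-1540) × (39.7/26030) = -2.3487…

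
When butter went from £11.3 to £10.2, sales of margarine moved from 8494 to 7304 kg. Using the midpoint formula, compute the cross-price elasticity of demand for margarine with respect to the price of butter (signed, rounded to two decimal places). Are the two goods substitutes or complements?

1.47; substitutes

%ΔQ_{margarine} = (7304 − 8494)/avg = -1190/7899 = -0.150651…
%ΔP_{butter} = (10.2 − 11.3)/avg = -1.1/10.75 = -0.102325…
E_cross = (-1190/7899) / (-1.1/10.75) = 1.4722…
E_cross > 0 ⇒ the goods are substitutes.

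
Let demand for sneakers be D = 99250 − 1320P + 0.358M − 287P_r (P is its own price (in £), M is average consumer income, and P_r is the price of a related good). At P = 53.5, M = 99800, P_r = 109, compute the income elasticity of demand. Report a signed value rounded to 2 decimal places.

At the given values, D = 99250 − 1320(53.5) + 0.358(99800) − 287(109) = 33075.4.
∂D/∂M = 0.358.
E = (0.358) × (99800/33075.4) = 1.0802…

1.08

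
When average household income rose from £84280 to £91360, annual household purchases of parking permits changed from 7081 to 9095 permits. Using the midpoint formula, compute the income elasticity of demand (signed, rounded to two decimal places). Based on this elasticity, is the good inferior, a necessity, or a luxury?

%ΔQ = (9095 − 7081)/[( 7081 + 9095)/2] = 2014/8088 = 0.249010…
%ΔIncome = (91360 − 84280)/[( 84280 + 91360)/2] = 7080/87820 = 0.080619…
E_income = (2014/8088) / (7080/87820) = 3.0887…
E_income > 1 ⇒ normal good, luxury.

3.09; luxury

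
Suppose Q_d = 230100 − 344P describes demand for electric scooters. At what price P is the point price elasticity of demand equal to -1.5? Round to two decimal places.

401.34

Ed = −344P/(230100 − 344P). Set this equal to -1.5:
344P = 1.5·(230100 − 344P) ⇒ 344P(1 + 1.5) = 1.5·230100
P = 1.5·230100 / (344·2.5) = 401.3372…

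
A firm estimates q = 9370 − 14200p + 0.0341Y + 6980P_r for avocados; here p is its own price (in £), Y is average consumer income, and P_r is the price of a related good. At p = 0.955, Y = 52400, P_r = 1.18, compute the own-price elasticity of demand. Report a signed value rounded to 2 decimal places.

-2.33

At the given values, q = 9370 − 14200(0.955) + 0.0341(52400) + 6980(1.18) = 5832.24.
∂q/∂p = −14200.
E = (-14200) × (0.955/5832.24) = -2.3251…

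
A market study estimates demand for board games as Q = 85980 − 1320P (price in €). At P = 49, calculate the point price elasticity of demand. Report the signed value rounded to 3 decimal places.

-3.037

dQ/dP = −1320. At P = 49, Q = 85980 − 1320(49) = 21300.
Ed = (dQ/dP)·(P/Q) = −1320 × (49/21300) = -3.03661…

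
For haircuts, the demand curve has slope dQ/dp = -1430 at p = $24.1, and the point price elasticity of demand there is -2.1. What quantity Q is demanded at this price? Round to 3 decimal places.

16410.952

Ed = (dQ/dp)·(p/Q) ⇒ Q = (dQ/dp)·p/Ed = (-1430)·24.1/(-2.1) = 16410.95238…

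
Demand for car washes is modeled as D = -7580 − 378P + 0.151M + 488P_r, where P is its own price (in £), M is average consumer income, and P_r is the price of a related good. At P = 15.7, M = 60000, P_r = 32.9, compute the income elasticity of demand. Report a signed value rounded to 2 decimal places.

At the given values, D = -7580 − 378(15.7) + 0.151(60000) + 488(32.9) = 11600.6.
∂D/∂M = 0.151.
E = (0.151) × (60000/11600.6) = 0.7809…

0.78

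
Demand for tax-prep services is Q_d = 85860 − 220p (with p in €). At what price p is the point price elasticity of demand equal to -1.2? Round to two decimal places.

212.88

Ed = −220p/(85860 − 220p). Set this equal to -1.2:
220p = 1.2·(85860 − 220p) ⇒ 220p(1 + 1.2) = 1.2·85860
p = 1.2·85860 / (220·2.2) = 212.8760…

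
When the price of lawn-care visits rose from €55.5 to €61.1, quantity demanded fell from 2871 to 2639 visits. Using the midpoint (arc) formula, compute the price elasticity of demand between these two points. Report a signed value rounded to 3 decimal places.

-0.877

%ΔQ = (2639 − 2871) / [(2871 + 2639)/2] = -232/2755 = -0.084210…
%ΔP = (61.1 − 55.5) / [(55.5 + 61.1)/2] = 5.6/58.3 = 0.096054…
Arc Ed = %ΔQ / %ΔP = (-232/2755) / (5.6/58.3) = -0.87669…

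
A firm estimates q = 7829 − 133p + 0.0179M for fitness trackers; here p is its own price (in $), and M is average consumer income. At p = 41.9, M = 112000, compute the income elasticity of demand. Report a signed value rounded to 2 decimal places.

0.47

At the given values, q = 7829 − 133(41.9) + 0.0179(112000) = 4261.1.
∂q/∂M = 0.0179.
E = (0.0179) × (112000/4261.1) = 0.4704…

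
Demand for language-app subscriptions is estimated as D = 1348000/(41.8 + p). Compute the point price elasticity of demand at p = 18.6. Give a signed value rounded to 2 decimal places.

dD/dp = −1348000/(41.8 + p)² = -369.501. At p = 18.6, D = 22317.9.
Ed = (dD/dp)·(p/D) = (-369.501) × (18.6/22317.9) = -0.3079…

-0.31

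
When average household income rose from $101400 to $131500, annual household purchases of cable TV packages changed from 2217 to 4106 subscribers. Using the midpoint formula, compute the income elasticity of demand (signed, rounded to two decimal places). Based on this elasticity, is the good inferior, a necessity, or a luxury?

%ΔQ = (4106 − 2217)/[( 2217 + 4106)/2] = 1889/3161.5 = 0.597501…
%ΔIncome = (131500 − 101400)/[( 101400 + 131500)/2] = 30100/116450 = 0.258480…
E_income = (1889/3161.5) / (30100/116450) = 2.3115…
E_income > 1 ⇒ normal good, luxury.

2.31; luxury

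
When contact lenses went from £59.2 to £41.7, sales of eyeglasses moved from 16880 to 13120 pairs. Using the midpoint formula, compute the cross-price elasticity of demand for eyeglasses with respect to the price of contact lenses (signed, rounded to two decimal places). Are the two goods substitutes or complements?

0.72; substitutes

%ΔQ_{eyeglasses} = (13120 − 16880)/avg = -3760/15000 = -0.250666…
%ΔP_{contact lenses} = (41.7 − 59.2)/avg = -17.5/50.45 = -0.346878…
E_cross = (-3760/15000) / (-17.5/50.45) = 0.7226…
E_cross > 0 ⇒ the goods are substitutes.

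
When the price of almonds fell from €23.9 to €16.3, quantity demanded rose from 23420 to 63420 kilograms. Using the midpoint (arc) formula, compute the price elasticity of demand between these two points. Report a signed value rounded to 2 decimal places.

%ΔQ = (63420 − 23420) / [(23420 + 63420)/2] = 40000/43420 = 0.921234…
%ΔP = (16.3 − 23.9) / [(23.9 + 16.3)/2] = -7.6/20.1 = -0.378109…
Arc Ed = %ΔQ / %ΔP = (40000/43420) / (-7.6/20.1) = -2.4364…

-2.44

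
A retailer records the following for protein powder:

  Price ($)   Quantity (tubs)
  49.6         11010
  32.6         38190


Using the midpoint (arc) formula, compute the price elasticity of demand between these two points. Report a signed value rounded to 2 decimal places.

-2.67

%ΔQ = (38190 − 11010) / [(11010 + 38190)/2] = 27180/24600 = 1.104878…
%ΔP = (32.6 − 49.6) / [(49.6 + 32.6)/2] = -17/41.1 = -0.413625…
Arc Ed = %ΔQ / %ΔP = (27180/24600) / (-17/41.1) = -2.6712…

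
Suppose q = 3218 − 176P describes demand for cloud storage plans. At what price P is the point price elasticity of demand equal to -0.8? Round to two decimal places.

Ed = −176P/(3218 − 176P). Set this equal to -0.8:
176P = 0.8·(3218 − 176P) ⇒ 176P(1 + 0.8) = 0.8·3218
P = 0.8·3218 / (176·1.8) = 8.1262…

8.13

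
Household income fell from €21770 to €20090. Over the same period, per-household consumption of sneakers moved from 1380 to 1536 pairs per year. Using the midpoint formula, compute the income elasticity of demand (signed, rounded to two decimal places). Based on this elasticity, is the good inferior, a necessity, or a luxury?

%ΔQ = (1536 − 1380)/[( 1380 + 1536)/2] = 156/1458 = 0.106995…
%ΔIncome = (20090 − 21770)/[( 21770 + 20090)/2] = -1680/20930 = -0.080267…
E_income = (156/1458) / (-1680/20930) = -1.3329…
E_income < 0 ⇒ inferior good.

-1.33; inferior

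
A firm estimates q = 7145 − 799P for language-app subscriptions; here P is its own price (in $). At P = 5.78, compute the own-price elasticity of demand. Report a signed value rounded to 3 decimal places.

At the given values, q = 7145 − 799(5.78) = 2526.78.
∂q/∂P = −799.
E = (-799) × (5.78/2526.78) = -1.82770…

-1.828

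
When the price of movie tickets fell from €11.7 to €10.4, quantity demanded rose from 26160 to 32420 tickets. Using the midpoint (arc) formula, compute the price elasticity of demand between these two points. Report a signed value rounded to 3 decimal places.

-1.817

%ΔQ = (32420 − 26160) / [(26160 + 32420)/2] = 6260/29290 = 0.213724…
%ΔP = (10.4 − 11.7) / [(11.7 + 10.4)/2] = -1.3/11.05 = -0.117647…
Arc Ed = %ΔQ / %ΔP = (6260/29290) / (-1.3/11.05) = -1.81666…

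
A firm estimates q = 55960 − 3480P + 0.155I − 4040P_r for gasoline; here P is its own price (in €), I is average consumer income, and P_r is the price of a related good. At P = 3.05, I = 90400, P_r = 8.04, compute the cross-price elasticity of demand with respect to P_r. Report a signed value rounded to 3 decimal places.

At the given values, q = 55960 − 3480(3.05) + 0.155(90400) − 4040(8.04) = 26876.4.
∂q/∂P_r = -4040.
E = (-4040) × (8.04/26876.4) = -1.20855…

-1.209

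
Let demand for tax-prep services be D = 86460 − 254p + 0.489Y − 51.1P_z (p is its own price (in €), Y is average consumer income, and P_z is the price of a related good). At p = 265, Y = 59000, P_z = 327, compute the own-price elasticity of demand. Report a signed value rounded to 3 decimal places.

At the given values, D = 86460 − 254(265) + 0.489(59000) − 51.1(327) = 31291.3.
∂D/∂p = −254.
E = (-254) × (265/31291.3) = -2.15107…

-2.151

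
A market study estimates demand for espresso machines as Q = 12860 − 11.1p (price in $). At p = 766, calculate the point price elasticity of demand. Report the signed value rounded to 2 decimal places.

-1.95

dQ/dp = −11.1. At p = 766, Q = 12860 − 11.1(766) = 4357.4.
Ed = (dQ/dp)·(p/Q) = −11.1 × (766/4357.4) = -1.9513…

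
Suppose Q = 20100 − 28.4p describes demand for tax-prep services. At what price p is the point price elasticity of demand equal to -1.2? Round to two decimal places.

Ed = −28.4p/(20100 − 28.4p). Set this equal to -1.2:
28.4p = 1.2·(20100 − 28.4p) ⇒ 28.4p(1 + 1.2) = 1.2·20100
p = 1.2·20100 / (28.4·2.2) = 386.0435…

386.04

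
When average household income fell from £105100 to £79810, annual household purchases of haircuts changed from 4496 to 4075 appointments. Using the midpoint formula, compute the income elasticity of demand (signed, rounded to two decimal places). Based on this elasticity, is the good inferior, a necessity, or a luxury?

%ΔQ = (4075 − 4496)/[( 4496 + 4075)/2] = -421/4285.5 = -0.098238…
%ΔIncome = (79810 − 105100)/[( 105100 + 79810)/2] = -25290/92455 = -0.273538…
E_income = (-421/4285.5) / (-25290/92455) = 0.3591…
0 < E_income < 1 ⇒ normal good, necessity.

0.36; necessity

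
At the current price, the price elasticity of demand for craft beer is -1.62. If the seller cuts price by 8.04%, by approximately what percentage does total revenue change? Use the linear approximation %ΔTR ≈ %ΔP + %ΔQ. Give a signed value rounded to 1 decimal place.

+5.0%

%ΔQ ≈ Ed × %ΔP = (-1.62) × (-8.04%) = +13.0248%
%ΔTR ≈ %ΔP + %ΔQ = (-8.04%) + (+13.0248%) = +4.9848%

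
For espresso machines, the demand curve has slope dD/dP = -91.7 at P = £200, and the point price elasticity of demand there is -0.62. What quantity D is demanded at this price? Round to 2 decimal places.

Ed = (dD/dP)·(P/D) ⇒ D = (dD/dP)·P/Ed = (-91.7)·200/(-0.62) = 29580.6451…

29580.65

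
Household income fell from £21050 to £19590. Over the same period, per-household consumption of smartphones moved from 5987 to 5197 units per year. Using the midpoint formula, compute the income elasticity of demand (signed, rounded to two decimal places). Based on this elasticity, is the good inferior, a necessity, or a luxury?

%ΔQ = (5197 − 5987)/[( 5987 + 5197)/2] = -790/5592 = -0.141273…
%ΔIncome = (19590 − 21050)/[( 21050 + 19590)/2] = -1460/20320 = -0.071850…
E_income = (-790/5592) / (-1460/20320) = 1.9662…
E_income > 1 ⇒ normal good, luxury.

1.97; luxury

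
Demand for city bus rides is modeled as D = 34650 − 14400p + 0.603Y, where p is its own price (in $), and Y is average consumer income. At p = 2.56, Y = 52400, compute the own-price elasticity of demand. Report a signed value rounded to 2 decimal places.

At the given values, D = 34650 − 14400(2.56) + 0.603(52400) = 29383.2.
∂D/∂p = −14400.
E = (-14400) × (2.56/29383.2) = -1.2545…

-1.25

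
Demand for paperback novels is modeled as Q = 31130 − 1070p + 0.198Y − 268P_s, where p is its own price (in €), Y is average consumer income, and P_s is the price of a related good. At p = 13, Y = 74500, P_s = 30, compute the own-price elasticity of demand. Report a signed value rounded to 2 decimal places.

-0.58

At the given values, Q = 31130 − 1070(13) + 0.198(74500) − 268(30) = 23931.
∂Q/∂p = −1070.
E = (-1070) × (13/23931) = -0.5812…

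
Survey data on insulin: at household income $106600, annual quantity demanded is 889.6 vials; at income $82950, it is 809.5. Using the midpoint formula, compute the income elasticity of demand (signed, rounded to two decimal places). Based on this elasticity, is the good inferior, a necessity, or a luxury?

0.38; necessity

%ΔQ = (809.5 − 889.6)/[( 889.6 + 809.5)/2] = -80.1/849.55 = -0.094285…
%ΔIncome = (82950 − 106600)/[( 106600 + 82950)/2] = -23650/94775 = -0.249538…
E_income = (-80.1/849.55) / (-23650/94775) = 0.3778…
0 < E_income < 1 ⇒ normal good, necessity.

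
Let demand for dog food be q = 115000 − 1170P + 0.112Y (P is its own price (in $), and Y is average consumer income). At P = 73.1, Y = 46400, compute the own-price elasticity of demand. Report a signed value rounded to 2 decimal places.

-2.47

At the given values, q = 115000 − 1170(73.1) + 0.112(46400) = 34669.8.
∂q/∂P = −1170.
E = (-1170) × (73.1/34669.8) = -2.4669…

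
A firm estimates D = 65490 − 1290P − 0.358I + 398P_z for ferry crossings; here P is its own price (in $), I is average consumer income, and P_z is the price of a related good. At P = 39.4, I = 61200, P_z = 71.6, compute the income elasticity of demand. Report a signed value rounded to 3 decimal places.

At the given values, D = 65490 − 1290(39.4) − 0.358(61200) + 398(71.6) = 21251.2.
∂D/∂I = -0.358.
E = (-0.358) × (61200/21251.2) = -1.03098…

-1.031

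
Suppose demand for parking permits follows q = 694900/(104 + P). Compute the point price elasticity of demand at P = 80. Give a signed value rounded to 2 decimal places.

-0.43

dq/dP = −694900/(104 + P)² = -20.5252. At P = 80, q = 3776.63.
Ed = (dq/dP)·(P/q) = (-20.5252) × (80/3776.63) = -0.4347…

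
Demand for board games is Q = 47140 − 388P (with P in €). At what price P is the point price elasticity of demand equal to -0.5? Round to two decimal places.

Ed = −388P/(47140 − 388P). Set this equal to -0.5:
388P = 0.5·(47140 − 388P) ⇒ 388P(1 + 0.5) = 0.5·47140
P = 0.5·47140 / (388·1.5) = 40.4982…

40.50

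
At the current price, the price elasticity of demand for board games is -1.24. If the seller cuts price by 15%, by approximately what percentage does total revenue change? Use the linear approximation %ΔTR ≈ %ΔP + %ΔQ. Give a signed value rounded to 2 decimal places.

%ΔQ ≈ Ed × %ΔP = (-1.24) × (-15%) = +18.6000%
%ΔTR ≈ %ΔP + %ΔQ = (-15%) + (+18.6000%) = +3.6000%

+3.60%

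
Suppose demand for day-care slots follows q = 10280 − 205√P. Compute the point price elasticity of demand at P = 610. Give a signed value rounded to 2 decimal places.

dq/dP = −205/(2√P) = -4.1501. At P = 610, q = 5216.87.
Ed = (dq/dP)·(P/q) = (-4.1501) × (610/5216.87) = -0.4852…

-0.49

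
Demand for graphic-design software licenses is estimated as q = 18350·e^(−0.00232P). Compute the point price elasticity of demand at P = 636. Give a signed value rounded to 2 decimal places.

dq/dP = −0.00232·q = -9.7345. At P = 636, q = 4195.91.
Ed = (dq/dP)·(P/q) = (-9.7345) × (636/4195.91) = -1.4755…

-1.48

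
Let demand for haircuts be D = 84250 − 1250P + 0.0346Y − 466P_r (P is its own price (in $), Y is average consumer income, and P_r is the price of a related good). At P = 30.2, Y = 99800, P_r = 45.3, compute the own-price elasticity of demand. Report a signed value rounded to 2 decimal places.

-1.31

At the given values, D = 84250 − 1250(30.2) + 0.0346(99800) − 466(45.3) = 28843.28.
∂D/∂P = −1250.
E = (-1250) × (30.2/28843.28) = -1.3087…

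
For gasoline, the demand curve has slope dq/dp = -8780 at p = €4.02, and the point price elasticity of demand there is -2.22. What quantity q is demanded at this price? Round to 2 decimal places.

15898.92

Ed = (dq/dp)·(p/q) ⇒ q = (dq/dp)·p/Ed = (-8780)·4.02/(-2.22) = 15898.9189…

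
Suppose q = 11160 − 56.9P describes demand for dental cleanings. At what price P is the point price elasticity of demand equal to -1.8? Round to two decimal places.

Ed = −56.9P/(11160 − 56.9P). Set this equal to -1.8:
56.9P = 1.8·(11160 − 56.9P) ⇒ 56.9P(1 + 1.8) = 1.8·11160
P = 1.8·11160 / (56.9·2.8) = 126.0858…

126.09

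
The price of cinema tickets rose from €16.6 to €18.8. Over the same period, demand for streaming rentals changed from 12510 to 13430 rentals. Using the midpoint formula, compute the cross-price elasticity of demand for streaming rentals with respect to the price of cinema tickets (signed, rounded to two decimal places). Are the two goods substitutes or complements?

0.57; substitutes

%ΔQ_{streaming rentals} = (13430 − 12510)/avg = 920/12970 = 0.070932…
%ΔP_{cinema tickets} = (18.8 − 16.6)/avg = 2.2/17.7 = 0.124293…
E_cross = (920/12970) / (2.2/17.7) = 0.5706…
E_cross > 0 ⇒ the goods are substitutes.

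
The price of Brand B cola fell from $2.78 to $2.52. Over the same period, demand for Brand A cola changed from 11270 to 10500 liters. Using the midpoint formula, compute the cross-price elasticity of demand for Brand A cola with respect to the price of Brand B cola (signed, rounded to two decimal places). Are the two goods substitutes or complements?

0.72; substitutes

%ΔQ_{Brand A cola} = (10500 − 11270)/avg = -770/10885 = -0.070739…
%ΔP_{Brand B cola} = (2.52 − 2.78)/avg = -0.26/2.65 = -0.098113…
E_cross = (-770/10885) / (-0.26/2.65) = 0.7209…
E_cross > 0 ⇒ the goods are substitutes.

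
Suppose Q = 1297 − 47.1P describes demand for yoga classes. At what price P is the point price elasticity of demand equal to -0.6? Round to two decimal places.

Ed = −47.1P/(1297 − 47.1P). Set this equal to -0.6:
47.1P = 0.6·(1297 − 47.1P) ⇒ 47.1P(1 + 0.6) = 0.6·1297
P = 0.6·1297 / (47.1·1.6) = 10.3264…

10.33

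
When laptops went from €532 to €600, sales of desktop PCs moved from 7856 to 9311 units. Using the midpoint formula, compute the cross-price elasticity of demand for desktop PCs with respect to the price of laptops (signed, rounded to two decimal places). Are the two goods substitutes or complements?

%ΔQ_{desktop PCs} = (9311 − 7856)/avg = 1455/8583.5 = 0.169511…
%ΔP_{laptops} = (600 − 532)/avg = 68/566 = 0.120141…
E_cross = (1455/8583.5) / (68/566) = 1.4109…
E_cross > 0 ⇒ the goods are substitutes.

1.41; substitutes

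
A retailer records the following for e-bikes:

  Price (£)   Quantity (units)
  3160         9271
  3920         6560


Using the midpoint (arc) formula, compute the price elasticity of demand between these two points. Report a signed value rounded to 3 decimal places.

-1.595

%ΔQ = (6560 − 9271) / [(9271 + 6560)/2] = -2711/7915.5 = -0.342492…
%ΔP = (3920 − 3160) / [(3160 + 3920)/2] = 760/3540 = 0.214689…
Arc Ed = %ΔQ / %ΔP = (-2711/7915.5) / (760/3540) = -1.59529…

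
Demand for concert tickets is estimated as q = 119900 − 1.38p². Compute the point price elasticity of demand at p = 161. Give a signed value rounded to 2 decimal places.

dq/dp = −2·1.38·p = -444.36. At p = 161, q = 84129.02.
Ed = (dq/dp)·(p/q) = (-444.36) × (161/84129.02) = -0.8503…

-0.85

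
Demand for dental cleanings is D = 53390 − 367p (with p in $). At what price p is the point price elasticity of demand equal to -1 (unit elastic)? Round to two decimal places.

Ed = −367p/(53390 − 367p). Set this equal to -1:
367p = 1·(53390 − 367p) ⇒ 367p(1 + 1) = 1·53390
p = 1·53390 / (367·2) = 72.7384…

72.74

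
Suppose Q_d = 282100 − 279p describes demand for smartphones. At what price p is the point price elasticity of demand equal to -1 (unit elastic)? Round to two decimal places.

505.56

Ed = −279p/(282100 − 279p). Set this equal to -1:
279p = 1·(282100 − 279p) ⇒ 279p(1 + 1) = 1·282100
p = 1·282100 / (279·2) = 505.5555…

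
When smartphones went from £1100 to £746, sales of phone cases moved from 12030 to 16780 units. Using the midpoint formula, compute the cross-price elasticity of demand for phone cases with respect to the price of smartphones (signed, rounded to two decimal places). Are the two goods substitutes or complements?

-0.86; complements

%ΔQ_{phone cases} = (16780 − 12030)/avg = 4750/14405 = 0.329746…
%ΔP_{smartphones} = (746 − 1100)/avg = -354/923 = -0.383531…
E_cross = (4750/14405) / (-354/923) = -0.8597…
E_cross < 0 ⇒ the goods are complements.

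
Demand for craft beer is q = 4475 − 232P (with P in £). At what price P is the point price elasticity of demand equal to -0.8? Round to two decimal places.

8.57

Ed = −232P/(4475 − 232P). Set this equal to -0.8:
232P = 0.8·(4475 − 232P) ⇒ 232P(1 + 0.8) = 0.8·4475
P = 0.8·4475 / (232·1.8) = 8.5727…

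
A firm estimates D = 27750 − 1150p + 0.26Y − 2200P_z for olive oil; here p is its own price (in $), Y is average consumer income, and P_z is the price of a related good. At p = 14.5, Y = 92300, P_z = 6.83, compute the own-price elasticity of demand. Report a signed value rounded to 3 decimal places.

-0.832

At the given values, D = 27750 − 1150(14.5) + 0.26(92300) − 2200(6.83) = 20047.
∂D/∂p = −1150.
E = (-1150) × (14.5/20047) = -0.83179…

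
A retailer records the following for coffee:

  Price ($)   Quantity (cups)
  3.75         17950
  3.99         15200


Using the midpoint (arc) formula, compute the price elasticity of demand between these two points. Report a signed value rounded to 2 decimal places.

-2.68

%ΔQ = (15200 − 17950) / [(17950 + 15200)/2] = -2750/16575 = -0.165912…
%ΔP = (3.99 − 3.75) / [(3.75 + 3.99)/2] = 0.24/3.87 = 0.062015…
Arc Ed = %ΔQ / %ΔP = (-2750/16575) / (0.24/3.87) = -2.6753…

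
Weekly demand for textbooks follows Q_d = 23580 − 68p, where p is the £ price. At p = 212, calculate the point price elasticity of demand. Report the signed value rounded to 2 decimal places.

dQ_d/dp = −68. At p = 212, Q_d = 23580 − 68(212) = 9164.
Ed = (dQ_d/dp)·(p/Q_d) = −68 × (212/9164) = -1.5731…

-1.57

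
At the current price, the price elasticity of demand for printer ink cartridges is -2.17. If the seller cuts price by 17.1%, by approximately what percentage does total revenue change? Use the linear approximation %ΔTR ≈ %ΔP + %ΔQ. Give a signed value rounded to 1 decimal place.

%ΔQ ≈ Ed × %ΔP = (-2.17) × (-17.1%) = +37.1070%
%ΔTR ≈ %ΔP + %ΔQ = (-17.1%) + (+37.1070%) = +20.0070%

+20.0%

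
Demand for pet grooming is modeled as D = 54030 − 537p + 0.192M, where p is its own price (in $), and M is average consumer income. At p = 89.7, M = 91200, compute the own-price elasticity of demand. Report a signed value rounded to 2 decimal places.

-2.06

At the given values, D = 54030 − 537(89.7) + 0.192(91200) = 23371.5.
∂D/∂p = −537.
E = (-537) × (89.7/23371.5) = -2.0610…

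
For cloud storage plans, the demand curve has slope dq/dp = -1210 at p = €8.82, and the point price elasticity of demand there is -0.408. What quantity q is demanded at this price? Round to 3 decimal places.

26157.353

Ed = (dq/dp)·(p/q) ⇒ q = (dq/dp)·p/Ed = (-1210)·8.82/(-0.408) = 26157.35294…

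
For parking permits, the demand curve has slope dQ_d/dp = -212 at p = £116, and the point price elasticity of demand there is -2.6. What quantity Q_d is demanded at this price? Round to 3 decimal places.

Ed = (dQ_d/dp)·(p/Q_d) ⇒ Q_d = (dQ_d/dp)·p/Ed = (-212)·116/(-2.6) = 9458.46153…

9458.462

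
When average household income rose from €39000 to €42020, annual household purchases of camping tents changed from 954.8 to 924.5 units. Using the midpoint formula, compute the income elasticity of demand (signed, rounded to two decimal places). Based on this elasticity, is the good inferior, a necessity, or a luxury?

-0.43; inferior

%ΔQ = (924.5 − 954.8)/[( 954.8 + 924.5)/2] = -30.3/939.65 = -0.032246…
%ΔIncome = (42020 − 39000)/[( 39000 + 42020)/2] = 3020/40510 = 0.074549…
E_income = (-30.3/939.65) / (3020/40510) = -0.4325…
E_income < 0 ⇒ inferior good.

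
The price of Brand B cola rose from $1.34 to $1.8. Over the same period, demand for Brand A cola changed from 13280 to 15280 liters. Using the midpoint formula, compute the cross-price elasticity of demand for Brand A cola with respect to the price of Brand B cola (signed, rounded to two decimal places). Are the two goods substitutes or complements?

%ΔQ_{Brand A cola} = (15280 − 13280)/avg = 2000/14280 = 0.140056…
%ΔP_{Brand B cola} = (1.8 − 1.34)/avg = 0.46/1.57 = 0.292993…
E_cross = (2000/14280) / (0.46/1.57) = 0.4780…
E_cross > 0 ⇒ the goods are substitutes.

0.48; substitutes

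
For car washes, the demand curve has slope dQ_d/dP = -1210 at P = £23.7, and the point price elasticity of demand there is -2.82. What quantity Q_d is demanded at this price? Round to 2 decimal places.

10169.15

Ed = (dQ_d/dP)·(P/Q_d) ⇒ Q_d = (dQ_d/dP)·P/Ed = (-1210)·23.7/(-2.82) = 10169.1489…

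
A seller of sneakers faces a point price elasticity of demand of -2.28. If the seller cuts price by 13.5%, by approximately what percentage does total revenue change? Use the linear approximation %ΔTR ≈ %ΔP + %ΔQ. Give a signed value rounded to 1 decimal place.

+17.3%

%ΔQ ≈ Ed × %ΔP = (-2.28) × (-13.5%) = +30.7800%
%ΔTR ≈ %ΔP + %ΔQ = (-13.5%) + (+30.7800%) = +17.2800%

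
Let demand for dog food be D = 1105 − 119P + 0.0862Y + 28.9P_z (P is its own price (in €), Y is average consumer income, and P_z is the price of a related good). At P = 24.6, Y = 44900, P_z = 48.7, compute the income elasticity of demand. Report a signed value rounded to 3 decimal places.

1.120

At the given values, D = 1105 − 119(24.6) + 0.0862(44900) + 28.9(48.7) = 3455.41.
∂D/∂Y = 0.0862.
E = (0.0862) × (44900/3455.41) = 1.12009…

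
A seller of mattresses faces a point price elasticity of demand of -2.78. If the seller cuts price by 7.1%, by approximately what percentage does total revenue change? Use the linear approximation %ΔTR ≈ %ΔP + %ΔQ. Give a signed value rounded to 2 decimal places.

%ΔQ ≈ Ed × %ΔP = (-2.78) × (-7.1%) = +19.7380%
%ΔTR ≈ %ΔP + %ΔQ = (-7.1%) + (+19.7380%) = +12.6380%

+12.64%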